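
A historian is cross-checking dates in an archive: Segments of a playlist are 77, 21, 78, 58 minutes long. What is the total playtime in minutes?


Durations: 77, 21, 78, 58
Running sum: 77
+ 21 = 98
+ 78 = 176
+ 58 = 234
Total duration: 234 minutes
That is 3 hours and 54 minutes

234


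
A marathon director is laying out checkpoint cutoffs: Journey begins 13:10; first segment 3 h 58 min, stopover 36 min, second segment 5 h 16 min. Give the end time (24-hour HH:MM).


Depart: 13:10
Leg 1: +238 min -> 17:08
Layover: +36 min -> 17:44
Leg 2: +316 min -> 23:00
Total travel: 590 minutes = 9h 50m
Arrival: 23:00

23:00


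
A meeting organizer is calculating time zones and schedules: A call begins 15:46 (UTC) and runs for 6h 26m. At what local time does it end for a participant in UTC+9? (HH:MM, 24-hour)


Start: 15:46 in UTC
Step 1 - add duration:
  minutes: 46 + 26 = 72 (carry 1h)
  hours: 15 + 6 + 1 = 22
  end in UTC: 22:12
Step 2 - convert UTC -> UTC+9:
  offset difference: 9 - (0) = 9 hours
  22 + (9) = 31 -> mod 24 = 7
Result: 07:12 in UTC+9

07:12


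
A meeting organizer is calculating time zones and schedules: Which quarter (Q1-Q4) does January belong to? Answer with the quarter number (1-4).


Month: January (month 1)
Q1: January-March (months 1-3)
Q2: April-June (months 4-6)
Q3: July-September (months 7-9)
Q4: October-December (months 10-12)
Month 1 falls in Q1

1


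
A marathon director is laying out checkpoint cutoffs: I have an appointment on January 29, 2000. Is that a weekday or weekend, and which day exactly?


Date: 2000-01-29
January 1, 2000 is a Saturday
Day of year: 29
Offset from Jan 1: 28 days
28 mod 7 = 0
Result: Saturday

Saturday


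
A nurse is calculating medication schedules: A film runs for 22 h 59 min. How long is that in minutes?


Hours: 22
Minutes: 59
Convert hours to minutes: 22 x 60 = 1320
Add remaining minutes: 1320 + 59 = 1379

1379


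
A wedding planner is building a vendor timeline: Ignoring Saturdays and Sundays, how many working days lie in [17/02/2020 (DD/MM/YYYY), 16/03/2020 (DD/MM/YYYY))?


Start: 2020-02-17 (Monday)
End (exclusive): 2020-03-16 (Monday)
Total calendar days: 28
Full weeks: 28 // 7 = 4 -> 20 weekdays
Remaining 0 days starting on Monday:
Total business days: 20 + 0 = 20

20


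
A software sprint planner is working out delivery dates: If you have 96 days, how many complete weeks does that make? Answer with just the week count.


Total days: 96
Days per week: 7
Division: 96 / 7 = 13 remainder 5
Complete weeks: 13
Remaining days: 5

13


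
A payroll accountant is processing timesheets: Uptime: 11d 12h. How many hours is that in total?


Days: 11
Extra hours: 12
Hours per day: 24
Days to hours: 11 x 24 = 264
Total: 264 + 12 = 276

276


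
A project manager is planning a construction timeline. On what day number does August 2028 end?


Month: August
Year: 2028
August is a 31-day month
Total: 31 days

31


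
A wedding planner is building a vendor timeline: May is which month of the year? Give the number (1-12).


Calendar month order:
4. April
5. May <--
6. June
May is month number 5

5


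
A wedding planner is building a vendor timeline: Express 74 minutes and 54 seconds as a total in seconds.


Minutes: 74
Seconds: 54
Convert minutes to seconds: 74 x 60 = 4440
Add remaining seconds: 4440 + 54 = 4494

4494


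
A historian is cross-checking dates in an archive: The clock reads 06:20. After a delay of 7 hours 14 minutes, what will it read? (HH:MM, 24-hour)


Start time: 06:20
Adding: 7 hours 14 minutes
Minutes: 20 + 14 = 34
Hours: 6 + 7 + 0 = 13
Result: 13:34

13:34


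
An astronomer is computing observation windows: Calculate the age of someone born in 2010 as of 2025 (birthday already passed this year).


Birth year: 2010
Current year: 2025
Age = current year - birth year
Age = 2025 - 2010 = 15

15


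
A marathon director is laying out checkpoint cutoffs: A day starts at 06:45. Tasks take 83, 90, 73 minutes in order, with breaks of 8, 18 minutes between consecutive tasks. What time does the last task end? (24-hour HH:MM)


Start: 06:45 = 405 min from midnight
  after task 1 (83 min): 08:08
  after break (8 min): 08:16
  after task 2 (90 min): 09:46
  after break (18 min): 10:04
  after task 3 (73 min): 11:17
Total elapsed: 272 minutes
End time: 11:17

11:17


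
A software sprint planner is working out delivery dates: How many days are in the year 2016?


Year: 2016
Check leap year rules:
Divisible by 4? Yes
Divisible by 100? No
2016 is a leap year
Days: 366

366


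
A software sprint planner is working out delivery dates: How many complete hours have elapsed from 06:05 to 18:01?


Start: 06:05
End: 18:01
Hour difference: 18 - 6 = 12 hours
Minute difference: 1 - 5 = -4 minutes
Total minutes: 716
Complete hours: 716 / 60 = 11 (remainder 56)

11


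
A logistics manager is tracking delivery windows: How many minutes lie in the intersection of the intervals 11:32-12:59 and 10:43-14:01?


Interval A: [692, 779] minutes from midnight
Interval B: [643, 841] minutes from midnight
Overlap start = max(692, 643) = 692
Overlap end = min(779, 841) = 779
Overlap = 779 - 692 = 87 minutes

87


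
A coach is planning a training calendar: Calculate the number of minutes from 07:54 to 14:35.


Start time: 07:54 = 474 minutes from midnight
End time: 14:35 = 875 minutes from midnight
Difference: 875 - 474 = 401 minutes
That is 6 hours and 41 minutes

401


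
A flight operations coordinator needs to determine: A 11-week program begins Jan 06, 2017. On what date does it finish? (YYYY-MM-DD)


Start: 2017-01-06
Weeks to add: 11
Convert to days: 11 x 7 = 77 days
Add 77 days to 2017-01-06
Result: 2017-03-24

2017-03-24


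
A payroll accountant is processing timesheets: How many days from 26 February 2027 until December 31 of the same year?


Start: February 26, 2027
End: December 31, 2027
Days left in February: 2
March: 31
April: 30
May: 31
June: 30
... plus remaining months
Sum of remaining months: 306
Total: 2 + 306 = 308

308


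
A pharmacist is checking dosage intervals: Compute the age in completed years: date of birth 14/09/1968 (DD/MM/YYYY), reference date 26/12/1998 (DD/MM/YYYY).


Birth: 1968-09-14
Reference: 1998-12-26
Year difference: 1998 - 1968 = 30
Has birthday (09-14) occurred by 12-26? Yes
Age in full years: 30

30


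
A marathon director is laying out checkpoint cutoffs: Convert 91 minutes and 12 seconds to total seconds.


Minutes: 91
Extra seconds: 12
Seconds per minute: 60
Minutes to seconds: 91 x 60 = 5460
Total: 5460 + 12 = 5472

5472


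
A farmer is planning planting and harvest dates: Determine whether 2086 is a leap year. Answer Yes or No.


Year: 2086
Divisible by 4? 2086 / 4 = 521.5 -> No
Not divisible by 4, so NOT a leap year

No


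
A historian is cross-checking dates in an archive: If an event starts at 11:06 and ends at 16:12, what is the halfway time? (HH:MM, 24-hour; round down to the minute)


Start time: 11:06 = 666 minutes from midnight
End time: 16:12 = 972 minutes from midnight
Sum: 666 + 972 = 1638
Midpoint: 1638 / 2 = 819 minutes
Convert: 819 / 60 = 13 hours, 39 minutes
Result: 13:39

13:39


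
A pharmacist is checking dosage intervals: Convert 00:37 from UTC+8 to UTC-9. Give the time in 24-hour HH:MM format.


Local time: 00:37 at UTC+8 (offset 8h)
Target zone: UTC-9 (offset -9h)
Difference: -9 - (8) = -17 hours
Calculation: 0 + (-17) = -17
Wraparound: (-17) mod 24 = 7
Result: 07:37

07:37


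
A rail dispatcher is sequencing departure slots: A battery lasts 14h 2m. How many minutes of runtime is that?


Hours: 14
Extra minutes: 2
Minutes per hour: 60
Hours to minutes: 14 x 60 = 840
Total: 840 + 2 = 842

842


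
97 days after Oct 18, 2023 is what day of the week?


Start: 2023-10-18 (Wednesday)
Step 1 - find target date: add 97 days
  2023-10-18 + 97 days = 2024-01-23
Step 2 - day of week:
  97 mod 7 = 6
  Wednesday + 6 days -> Tuesday
Result: Tuesday (2024-01-23)

Tuesday


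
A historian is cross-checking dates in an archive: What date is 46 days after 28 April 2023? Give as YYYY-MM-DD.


Start: 2023-04-28
Adding 46 days
Days remaining in April: 2
After April: 44 days still to add
May 2023: 31 days, 13 remaining
June 2023 has 30 days, need 13
Result: 2023-06-13

2023-06-13


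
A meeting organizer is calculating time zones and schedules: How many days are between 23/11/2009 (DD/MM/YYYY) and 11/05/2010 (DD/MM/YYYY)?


Start date: 2009-11-23
End date: 2010-05-11
Nov 2009: +8 days
Dec 2009: +31 days
Jan 2010: +31 days
... (4 more months)
Total: 169 days

169


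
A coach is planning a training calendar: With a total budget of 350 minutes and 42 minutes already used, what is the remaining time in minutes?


Total budget: 350 minutes
Time used: 42 minutes
Remaining: 350 - 42 = 308 minutes
Percent used: 12.0%
Percent remaining: 88.0%

308


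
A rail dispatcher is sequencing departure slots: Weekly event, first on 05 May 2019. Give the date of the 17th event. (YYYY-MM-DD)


First occurrence: 2019-05-05 (occurrence 1)
Each occurrence is 7 days after the previous.
Occurrence 17 is 16 weeks after the first.
16 weeks = 112 days
2019-05-05 + 112 days = 2019-08-25

2019-08-25


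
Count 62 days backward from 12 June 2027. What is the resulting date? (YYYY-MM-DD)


Start: 2027-06-12
Subtracting 62 days
Days already passed in June: 12
After going back through June: 50 more days to subtract
May 2027: 31 days, 19 remaining
April 2027 has 30 days, need 19
Result: 2027-04-11

2027-04-11


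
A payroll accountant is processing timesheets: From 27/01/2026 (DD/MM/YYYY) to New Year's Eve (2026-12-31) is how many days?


Start: January 27, 2026
End: December 31, 2026
Days left in January: 4
February: 28
March: 31
April: 30
May: 31
... plus remaining months
Sum of remaining months: 334
Total: 4 + 334 = 338

338


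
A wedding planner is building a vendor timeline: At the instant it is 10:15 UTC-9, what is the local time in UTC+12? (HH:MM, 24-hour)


Local time: 10:15 at UTC-9 (offset -9h)
Target zone: UTC+12 (offset 12h)
Difference: 12 - (-9) = 21 hours
Calculation: 10 + (21) = 31
Wraparound: (31) mod 24 = 7
Result: 07:15

07:15


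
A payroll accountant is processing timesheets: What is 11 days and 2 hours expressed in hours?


Days: 11
Extra hours: 2
Hours per day: 24
Days to hours: 11 x 24 = 264
Total: 264 + 2 = 266

266


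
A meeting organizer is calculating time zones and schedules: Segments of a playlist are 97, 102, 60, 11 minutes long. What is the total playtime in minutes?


Durations: 97, 102, 60, 11
Running sum: 97
+ 102 = 199
+ 60 = 259
+ 11 = 270
Total duration: 270 minutes
That is 4 hours and 30 minutes

270


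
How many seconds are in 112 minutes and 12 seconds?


Minutes: 112
Extra seconds: 12
Seconds per minute: 60
Minutes to seconds: 112 x 60 = 6720
Total: 6720 + 12 = 6732

6732


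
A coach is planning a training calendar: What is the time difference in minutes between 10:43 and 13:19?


Start time: 10:43 = 643 minutes from midnight
End time: 13:19 = 799 minutes from midnight
Difference: 799 - 643 = 156 minutes
That is 2 hours and 36 minutes

156


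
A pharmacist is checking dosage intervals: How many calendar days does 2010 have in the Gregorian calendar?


Year: 2010
Check leap year rules:
Divisible by 4? No
2010 is not a leap year
Days: 365

365


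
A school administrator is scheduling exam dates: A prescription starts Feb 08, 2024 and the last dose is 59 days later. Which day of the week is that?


Start: 2024-02-08 (Thursday)
Step 1 - find target date: add 59 days
  2024-02-08 + 59 days = 2024-04-07
Step 2 - day of week:
  59 mod 7 = 3
  Thursday + 3 days -> Sunday
Result: Sunday (2024-04-07)

Sunday


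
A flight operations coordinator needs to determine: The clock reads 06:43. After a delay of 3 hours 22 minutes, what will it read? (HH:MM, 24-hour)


Start time: 06:43
Adding: 3 hours 22 minutes
Minutes: 43 + 22 = 65
Minute overflow: 65 >= 60, so carry 1 hour, minutes = 5
Hours: 6 + 3 + 1 = 10
Result: 10:05

10:05


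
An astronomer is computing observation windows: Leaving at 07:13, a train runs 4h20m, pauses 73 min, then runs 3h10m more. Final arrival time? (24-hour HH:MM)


Depart: 07:13
Leg 1: +260 min -> 11:33
Layover: +73 min -> 12:46
Leg 2: +190 min -> 15:56
Total travel: 523 minutes = 8h 43m
Arrival: 15:56

15:56


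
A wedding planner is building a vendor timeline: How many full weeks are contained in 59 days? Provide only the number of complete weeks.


Total days: 59
Days per week: 7
Division: 59 / 7 = 8 remainder 3
Complete weeks: 8
Remaining days: 3

8


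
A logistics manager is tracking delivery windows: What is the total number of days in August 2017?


Month: August
Year: 2017
August is a 31-day month
Total: 31 days

31


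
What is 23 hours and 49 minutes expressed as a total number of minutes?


Hours: 23
Minutes: 49
Convert hours to minutes: 23 x 60 = 1380
Add remaining minutes: 1380 + 49 = 1429

1429


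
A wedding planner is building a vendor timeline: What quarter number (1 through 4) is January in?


Month: January (month 1)
Q1: January-March (months 1-3)
Q2: April-June (months 4-6)
Q3: July-September (months 7-9)
Q4: October-December (months 10-12)
Month 1 falls in Q1

1


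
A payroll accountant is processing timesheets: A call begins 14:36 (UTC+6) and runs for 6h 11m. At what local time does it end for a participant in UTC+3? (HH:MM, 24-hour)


Start: 14:36 in UTC+6
Step 1 - add duration:
  minutes: 36 + 11 = 47
  hours: 14 + 6 + 0 = 20
  end in UTC+6: 20:47
Step 2 - convert UTC+6 -> UTC+3:
  offset difference: 3 - (6) = -3 hours
  20 + (-3) = 17 -> mod 24 = 17
Result: 17:47 in UTC+3

17:47


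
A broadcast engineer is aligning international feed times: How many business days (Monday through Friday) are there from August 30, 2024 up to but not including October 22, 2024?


Start: 2024-08-30 (Friday)
End (exclusive): 2024-10-22 (Tuesday)
Total calendar days: 53
Full weeks: 53 // 7 = 7 -> 35 weekdays
Remaining 4 days starting on Friday:
  Fri(w), Sat(-), Sun(-), Mon(w) -> 2 weekdays
Total business days: 35 + 2 = 37

37


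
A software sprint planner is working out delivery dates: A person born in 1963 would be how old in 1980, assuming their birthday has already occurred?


Birth year: 1963
Current year: 1980
Age = current year - birth year
Age = 1980 - 1963 = 17

17


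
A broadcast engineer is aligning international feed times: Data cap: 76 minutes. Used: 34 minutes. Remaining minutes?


Total budget: 76 minutes
Time used: 34 minutes
Remaining: 76 - 34 = 42 minutes
Percent used: 44.7%
Percent remaining: 55.3%

42


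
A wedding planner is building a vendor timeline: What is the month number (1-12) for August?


Calendar month order:
7. July
8. August <--
9. September
August is month number 8

8


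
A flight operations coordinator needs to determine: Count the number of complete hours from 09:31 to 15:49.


Start: 09:31
End: 15:49
Hour difference: 15 - 9 = 6 hours
Minute difference: 49 - 31 = 18 minutes
Total minutes: 378
Complete hours: 378 / 60 = 6 (remainder 18)

6


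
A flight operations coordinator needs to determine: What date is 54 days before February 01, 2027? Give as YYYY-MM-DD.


Start: 2027-02-01
Subtracting 54 days
Days already passed in February: 1
After going back through February: 53 more days to subtract
January 2027: 31 days, 22 remaining
December 2026 has 31 days, need 22
Result: 2026-12-09

2026-12-09


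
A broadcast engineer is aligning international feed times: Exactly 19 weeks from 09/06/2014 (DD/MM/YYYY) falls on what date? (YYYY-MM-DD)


Start: 2014-06-09
Weeks to add: 19
Convert to days: 19 x 7 = 133 days
Add 133 days to 2014-06-09
Result: 2014-10-20

2014-10-20


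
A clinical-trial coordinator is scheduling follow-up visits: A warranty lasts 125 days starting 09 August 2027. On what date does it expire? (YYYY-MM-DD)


Start: 2027-08-09
Adding 125 days
Days remaining in August: 22
After August: 103 days still to add
September 2027: 30 days, 73 remaining
October 2027: 31 days, 42 remaining
November 2027: 30 days, 12 remaining
December 2027 has 31 days, need 12
Result: 2027-12-12

2027-12-12


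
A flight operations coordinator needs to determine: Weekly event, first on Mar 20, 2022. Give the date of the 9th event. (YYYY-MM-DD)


First occurrence: 2022-03-20 (occurrence 1)
Each occurrence is 7 days after the previous.
Occurrence 9 is 8 weeks after the first.
8 weeks = 56 days
2022-03-20 + 56 days = 2022-05-15

2022-05-15


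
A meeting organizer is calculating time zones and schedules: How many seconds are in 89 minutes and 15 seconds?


Minutes: 89
Seconds: 15
Convert minutes to seconds: 89 x 60 = 5340
Add remaining seconds: 5340 + 15 = 5355

5355


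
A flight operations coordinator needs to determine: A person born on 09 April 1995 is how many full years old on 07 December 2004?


Birth: 1995-04-09
Reference: 2004-12-07
Year difference: 2004 - 1995 = 9
Has birthday (04-09) occurred by 12-07? Yes
Age in full years: 9

9


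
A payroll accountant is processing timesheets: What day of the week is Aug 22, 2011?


Date: 2011-08-22
January 1, 2011 is a Saturday
Day of year: 234
Offset from Jan 1: 233 days
233 mod 7 = 2
Result: Monday

Monday


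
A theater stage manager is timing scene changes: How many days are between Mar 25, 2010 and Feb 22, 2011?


Start date: 2010-03-25
End date: 2011-02-22
Mar 2010: +7 days
Apr 2010: +30 days
May 2010: +31 days
... (9 more months)
Total: 334 days

334


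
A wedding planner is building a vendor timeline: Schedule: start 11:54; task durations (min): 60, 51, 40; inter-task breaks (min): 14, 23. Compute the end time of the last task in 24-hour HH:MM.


Start: 11:54 = 714 min from midnight
  after task 1 (60 min): 12:54
  after break (14 min): 13:08
  after task 2 (51 min): 13:59
  after break (23 min): 14:22
  after task 3 (40 min): 15:02
Total elapsed: 188 minutes
End time: 15:02

15:02


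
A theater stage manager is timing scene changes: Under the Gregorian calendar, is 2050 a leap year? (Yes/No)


Year: 2050
Divisible by 4? 2050 / 4 = 512.5 -> No
Not divisible by 4, so NOT a leap year

No


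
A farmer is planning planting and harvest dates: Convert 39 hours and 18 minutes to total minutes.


Hours: 39
Extra minutes: 18
Minutes per hour: 60
Hours to minutes: 39 x 60 = 2340
Total: 2340 + 18 = 2358

2358


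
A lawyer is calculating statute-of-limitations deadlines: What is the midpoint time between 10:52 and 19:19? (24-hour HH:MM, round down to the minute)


Start time: 10:52 = 652 minutes from midnight
End time: 19:19 = 1159 minutes from midnight
Sum: 652 + 1159 = 1811
Midpoint: 1811 / 2 = 905 minutes
Convert: 905 / 60 = 15 hours, 5 minutes
Result: 15:05

15:05


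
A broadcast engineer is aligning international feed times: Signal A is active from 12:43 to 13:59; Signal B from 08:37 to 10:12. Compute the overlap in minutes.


Interval A: [763, 839] minutes from midnight
Interval B: [517, 612] minutes from midnight
Overlap start = max(763, 517) = 763
Overlap end = min(839, 612) = 612
End <= start, so the intervals do not overlap: 0 minutes

0


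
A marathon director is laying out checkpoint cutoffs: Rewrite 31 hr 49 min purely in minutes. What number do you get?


Hours: 31
Extra minutes: 49
Minutes per hour: 60
Hours to minutes: 31 x 60 = 1860
Total: 1860 + 49 = 1909

1909


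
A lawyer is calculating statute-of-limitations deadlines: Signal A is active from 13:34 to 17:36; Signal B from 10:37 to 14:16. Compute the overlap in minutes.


Interval A: [814, 1056] minutes from midnight
Interval B: [637, 856] minutes from midnight
Overlap start = max(814, 637) = 814
Overlap end = min(1056, 856) = 856
Overlap = 856 - 814 = 42 minutes

42


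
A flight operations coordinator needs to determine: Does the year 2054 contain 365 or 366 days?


Year: 2054
Check leap year rules:
Divisible by 4? No
2054 is not a leap year
Days: 365

365


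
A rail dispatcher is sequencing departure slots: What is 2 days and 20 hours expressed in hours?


Days: 2
Extra hours: 20
Hours per day: 24
Days to hours: 2 x 24 = 48
Total: 48 + 20 = 68

68


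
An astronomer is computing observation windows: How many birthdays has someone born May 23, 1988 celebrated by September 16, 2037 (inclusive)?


Birth: 1988-05-23
Reference: 2037-09-16
Year difference: 2037 - 1988 = 49
Has birthday (05-23) occurred by 09-16? Yes
Age in full years: 49

49


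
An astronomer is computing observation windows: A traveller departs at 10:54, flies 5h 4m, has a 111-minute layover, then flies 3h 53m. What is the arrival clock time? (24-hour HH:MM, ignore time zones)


Depart: 10:54
Leg 1: +304 min -> 15:58
Layover: +111 min -> 17:49
Leg 2: +233 min -> 21:42
Total travel: 648 minutes = 10h 48m
Arrival: 21:42

21:42


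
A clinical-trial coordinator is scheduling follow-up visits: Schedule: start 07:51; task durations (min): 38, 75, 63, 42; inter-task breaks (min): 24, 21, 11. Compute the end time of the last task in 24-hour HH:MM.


Start: 07:51 = 471 min from midnight
  after task 1 (38 min): 08:29
  after break (24 min): 08:53
  after task 2 (75 min): 10:08
  after break (21 min): 10:29
  after task 3 (63 min): 11:32
  after break (11 min): 11:43
  after task 4 (42 min): 12:25
Total elapsed: 274 minutes
End time: 12:25

12:25


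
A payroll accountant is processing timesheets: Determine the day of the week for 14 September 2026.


Date: 2026-09-14
January 1, 2026 is a Thursday
Day of year: 257
Offset from Jan 1: 256 days
256 mod 7 = 4
Result: Monday

Monday


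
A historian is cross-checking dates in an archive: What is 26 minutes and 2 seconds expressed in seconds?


Minutes: 26
Extra seconds: 2
Seconds per minute: 60
Minutes to seconds: 26 x 60 = 1560
Total: 1560 + 2 = 1562

1562


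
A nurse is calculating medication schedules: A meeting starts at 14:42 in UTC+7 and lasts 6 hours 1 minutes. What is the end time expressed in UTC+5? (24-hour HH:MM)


Start: 14:42 in UTC+7
Step 1 - add duration:
  minutes: 42 + 1 = 43
  hours: 14 + 6 + 0 = 20
  end in UTC+7: 20:43
Step 2 - convert UTC+7 -> UTC+5:
  offset difference: 5 - (7) = -2 hours
  20 + (-2) = 18 -> mod 24 = 18
Result: 18:43 in UTC+5

18:43


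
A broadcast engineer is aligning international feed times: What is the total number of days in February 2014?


Month: February
Year: 2014
2014 is not a leap year
February has 28 days
Total: 28 days

28


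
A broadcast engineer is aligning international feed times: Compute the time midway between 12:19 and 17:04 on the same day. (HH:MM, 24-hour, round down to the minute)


Start time: 12:19 = 739 minutes from midnight
End time: 17:04 = 1024 minutes from midnight
Sum: 739 + 1024 = 1763
Midpoint: 1763 / 2 = 881 minutes
Convert: 881 / 60 = 14 hours, 41 minutes
Result: 14:41

14:41


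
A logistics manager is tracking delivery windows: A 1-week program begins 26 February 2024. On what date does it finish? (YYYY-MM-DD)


Start: 2024-02-26
Weeks to add: 1
Convert to days: 1 x 7 = 7 days
Add 7 days to 2024-02-26
Result: 2024-03-04

2024-03-04


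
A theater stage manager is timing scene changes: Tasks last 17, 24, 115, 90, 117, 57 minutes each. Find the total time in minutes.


Durations: 17, 24, 115, 90, 117, 57
Running sum: 17
+ 24 = 41
+ 115 = 156
+ 90 = 246
+ 117 = 363
+ 57 = 420
Total duration: 420 minutes
That is 7 hours and 0 minutes

420


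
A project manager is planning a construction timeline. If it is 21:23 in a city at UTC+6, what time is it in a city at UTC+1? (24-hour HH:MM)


Local time: 21:23 at UTC+6 (offset 6h)
Target zone: UTC+1 (offset 1h)
Difference: 1 - (6) = -5 hours
Calculation: 21 + (-5) = 16
Result: 16:23

16:23


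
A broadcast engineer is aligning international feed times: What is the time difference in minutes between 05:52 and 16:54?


Start time: 05:52 = 352 minutes from midnight
End time: 16:54 = 1014 minutes from midnight
Difference: 1014 - 352 = 662 minutes
That is 11 hours and 2 minutes

662


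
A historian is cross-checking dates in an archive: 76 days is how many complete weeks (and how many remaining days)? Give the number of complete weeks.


Total days: 76
Days per week: 7
Division: 76 / 7 = 10 remainder 6
Complete weeks: 10
Remaining days: 6

10


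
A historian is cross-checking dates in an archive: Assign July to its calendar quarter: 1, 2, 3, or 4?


Month: July (month 7)
Q1: January-March (months 1-3)
Q2: April-June (months 4-6)
Q3: July-September (months 7-9)
Q4: October-December (months 10-12)
Month 7 falls in Q3

3


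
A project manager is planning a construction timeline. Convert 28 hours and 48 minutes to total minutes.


Hours: 28
Minutes: 48
Convert hours to minutes: 28 x 60 = 1680
Add remaining minutes: 1680 + 48 = 1728

1728


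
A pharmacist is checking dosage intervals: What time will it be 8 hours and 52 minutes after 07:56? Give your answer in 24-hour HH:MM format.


Start time: 07:56
Adding: 8 hours 52 minutes
Minutes: 56 + 52 = 108
Minute overflow: 108 >= 60, so carry 1 hour, minutes = 48
Hours: 7 + 8 + 1 = 16
Result: 16:48

16:48


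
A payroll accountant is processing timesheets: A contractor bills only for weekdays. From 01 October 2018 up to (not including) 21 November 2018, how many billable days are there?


Start: 2018-10-01 (Monday)
End (exclusive): 2018-11-21 (Wednesday)
Total calendar days: 51
Full weeks: 51 // 7 = 7 -> 35 weekdays
Remaining 2 days starting on Monday:
  Mon(w), Tue(w) -> 2 weekdays
Total business days: 35 + 2 = 37

37


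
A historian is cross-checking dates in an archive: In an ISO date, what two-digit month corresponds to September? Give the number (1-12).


Calendar month order:
8. August
9. September <--
10. October
September is month number 9

9


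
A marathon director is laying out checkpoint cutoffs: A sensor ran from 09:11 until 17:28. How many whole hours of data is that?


Start: 09:11
End: 17:28
Hour difference: 17 - 9 = 8 hours
Minute difference: 28 - 11 = 17 minutes
Total minutes: 497
Complete hours: 497 / 60 = 8 (remainder 17)

8


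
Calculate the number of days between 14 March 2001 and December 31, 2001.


Start: March 14, 2001
End: December 31, 2001
Days left in March: 17
April: 30
May: 31
June: 30
July: 31
... plus remaining months
Sum of remaining months: 275
Total: 17 + 275 = 292

292


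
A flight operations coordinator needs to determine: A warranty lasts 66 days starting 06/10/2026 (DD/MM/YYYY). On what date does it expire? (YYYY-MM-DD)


Start: 2026-10-06
Adding 66 days
Days remaining in October: 25
After October: 41 days still to add
November 2026: 30 days, 11 remaining
December 2026 has 31 days, need 11
Result: 2026-12-11

2026-12-11


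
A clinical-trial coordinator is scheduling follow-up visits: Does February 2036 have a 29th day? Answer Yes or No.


Year: 2036
Divisible by 4? 2036 / 4 = 509.0 -> Yes
Divisible by 100? 2036 / 100 = 20.36 -> No
Divisible by 4 but not 100, so it IS a leap year

Yes


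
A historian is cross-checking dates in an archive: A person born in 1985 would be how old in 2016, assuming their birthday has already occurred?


Birth year: 1985
Current year: 2016
Age = current year - birth year
Age = 2016 - 1985 = 31

31


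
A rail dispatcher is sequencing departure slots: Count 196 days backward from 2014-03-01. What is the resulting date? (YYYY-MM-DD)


Start: 2014-03-01
Subtracting 196 days
Days already passed in March: 1
After going back through March: 195 more days to subtract
February 2014: 28 days, 167 remaining
January 2014: 31 days, 136 remaining
December 2013: 31 days, 105 remaining
November 2013: 30 days, 75 remaining
Result: 2013-08-17

2013-08-17


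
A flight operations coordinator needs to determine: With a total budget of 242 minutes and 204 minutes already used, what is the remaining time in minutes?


Total budget: 242 minutes
Time used: 204 minutes
Remaining: 242 - 204 = 38 minutes
Percent used: 84.3%
Percent remaining: 15.7%

38


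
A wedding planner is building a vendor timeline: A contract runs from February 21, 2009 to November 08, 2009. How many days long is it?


Start date: 2009-02-21
End date: 2009-11-08
Feb 2009: +8 days
Mar 2009: +31 days
Apr 2009: +30 days
... (7 more months)
Total: 260 days

260


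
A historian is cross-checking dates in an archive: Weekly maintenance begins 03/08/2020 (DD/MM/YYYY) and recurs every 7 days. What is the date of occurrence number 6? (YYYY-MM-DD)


First occurrence: 2020-08-03 (occurrence 1)
Each occurrence is 7 days after the previous.
Occurrence 6 is 5 weeks after the first.
5 weeks = 35 days
2020-08-03 + 35 days = 2020-09-07

2020-09-07


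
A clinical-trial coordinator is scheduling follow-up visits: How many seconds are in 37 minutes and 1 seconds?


Minutes: 37
Seconds: 1
Convert minutes to seconds: 37 x 60 = 2220
Add remaining seconds: 2220 + 1 = 2221

2221


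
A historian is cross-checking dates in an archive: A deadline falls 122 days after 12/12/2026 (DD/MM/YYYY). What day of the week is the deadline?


Start: 2026-12-12 (Saturday)
Step 1 - find target date: add 122 days
  2026-12-12 + 122 days = 2027-04-13
Step 2 - day of week:
  122 mod 7 = 3
  Saturday + 3 days -> Tuesday
Result: Tuesday (2027-04-13)

Tuesday


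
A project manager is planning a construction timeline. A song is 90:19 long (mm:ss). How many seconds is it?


Minutes: 90
Extra seconds: 19
Seconds per minute: 60
Minutes to seconds: 90 x 60 = 5400
Total: 5400 + 19 = 5419

5419


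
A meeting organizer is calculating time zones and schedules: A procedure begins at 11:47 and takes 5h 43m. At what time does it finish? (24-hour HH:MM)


Start time: 11:47
Adding: 5 hours 43 minutes
Minutes: 47 + 43 = 90
Minute overflow: 90 >= 60, so carry 1 hour, minutes = 30
Hours: 11 + 5 + 1 = 17
Result: 17:30

17:30


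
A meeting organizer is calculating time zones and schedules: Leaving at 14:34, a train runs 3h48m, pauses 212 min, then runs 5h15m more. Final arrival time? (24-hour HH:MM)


Depart: 14:34
Leg 1: +228 min -> 18:22
Layover: +212 min -> 21:54
Leg 2: +315 min -> 03:09
Total travel: 755 minutes = 12h 35m
Arrival: 03:09

03:09


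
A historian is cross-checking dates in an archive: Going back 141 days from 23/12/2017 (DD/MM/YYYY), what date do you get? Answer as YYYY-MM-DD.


Start: 2017-12-23
Subtracting 141 days
Days already passed in December: 23
After going back through December: 118 more days to subtract
November 2017: 30 days, 88 remaining
October 2017: 31 days, 57 remaining
September 2017: 30 days, 27 remaining
August 2017 has 31 days, need 27
Result: 2017-08-04

2017-08-04


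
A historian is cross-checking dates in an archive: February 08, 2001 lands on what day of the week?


Date: 2001-02-08
January 1, 2001 is a Monday
Day of year: 39
Offset from Jan 1: 38 days
38 mod 7 = 3
Result: Thursday

Thursday


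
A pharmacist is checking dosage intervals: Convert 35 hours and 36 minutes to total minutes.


Hours: 35
Extra minutes: 36
Minutes per hour: 60
Hours to minutes: 35 x 60 = 2100
Total: 2100 + 36 = 2136

2136


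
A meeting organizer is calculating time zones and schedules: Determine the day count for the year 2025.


Year: 2025
Check leap year rules:
Divisible by 4? No
2025 is not a leap year
Days: 365

365


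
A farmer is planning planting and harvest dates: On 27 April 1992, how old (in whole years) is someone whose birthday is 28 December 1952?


Birth: 1952-12-28
Reference: 1992-04-27
Year difference: 1992 - 1952 = 40
Has birthday (12-28) occurred by 04-27? No
Birthday not yet reached this year -> subtract 1
Age in full years: 39

39


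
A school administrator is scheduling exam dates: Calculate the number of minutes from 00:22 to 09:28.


Start time: 00:22 = 22 minutes from midnight
End time: 09:28 = 568 minutes from midnight
Difference: 568 - 22 = 546 minutes
That is 9 hours and 6 minutes

546


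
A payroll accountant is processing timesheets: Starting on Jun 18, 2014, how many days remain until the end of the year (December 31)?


Start: June 18, 2014
End: December 31, 2014
Days left in June: 12
July: 31
August: 31
September: 30
October: 31
... plus remaining months
Sum of remaining months: 184
Total: 12 + 184 = 196

196


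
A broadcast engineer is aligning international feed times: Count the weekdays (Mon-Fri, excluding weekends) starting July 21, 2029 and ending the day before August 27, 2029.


Start: 2029-07-21 (Saturday)
End (exclusive): 2029-08-27 (Monday)
Total calendar days: 37
Full weeks: 37 // 7 = 5 -> 25 weekdays
Remaining 2 days starting on Saturday:
  Sat(-), Sun(-) -> 0 weekdays
Total business days: 25 + 0 = 25

25


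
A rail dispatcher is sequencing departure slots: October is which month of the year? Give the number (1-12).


Calendar month order:
9. September
10. October <--
11. November
October is month number 10

10


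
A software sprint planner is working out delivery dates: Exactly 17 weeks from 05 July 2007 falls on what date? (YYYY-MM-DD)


Start: 2007-07-05
Weeks to add: 17
Convert to days: 17 x 7 = 119 days
Add 119 days to 2007-07-05
Result: 2007-11-01

2007-11-01


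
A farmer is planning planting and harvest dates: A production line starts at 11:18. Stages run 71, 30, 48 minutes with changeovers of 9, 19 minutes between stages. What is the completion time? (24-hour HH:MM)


Start: 11:18 = 678 min from midnight
  after task 1 (71 min): 12:29
  after break (9 min): 12:38
  after task 2 (30 min): 13:08
  after break (19 min): 13:27
  after task 3 (48 min): 14:15
Total elapsed: 177 minutes
End time: 14:15

14:15


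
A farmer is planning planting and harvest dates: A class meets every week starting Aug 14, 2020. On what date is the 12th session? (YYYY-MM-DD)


First occurrence: 2020-08-14 (occurrence 1)
Each occurrence is 7 days after the previous.
Occurrence 12 is 11 weeks after the first.
11 weeks = 77 days
2020-08-14 + 77 days = 2020-10-30

2020-10-30


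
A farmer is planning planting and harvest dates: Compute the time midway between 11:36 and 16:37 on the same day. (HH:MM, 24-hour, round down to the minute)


Start time: 11:36 = 696 minutes from midnight
End time: 16:37 = 997 minutes from midnight
Sum: 696 + 997 = 1693
Midpoint: 1693 / 2 = 846 minutes
Convert: 846 / 60 = 14 hours, 6 minutes
Result: 14:06

14:06


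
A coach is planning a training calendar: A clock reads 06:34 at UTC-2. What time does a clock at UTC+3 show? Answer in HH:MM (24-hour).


Local time: 06:34 at UTC-2 (offset -2h)
Target zone: UTC+3 (offset 3h)
Difference: 3 - (-2) = 5 hours
Calculation: 6 + (5) = 11
Result: 11:34

11:34


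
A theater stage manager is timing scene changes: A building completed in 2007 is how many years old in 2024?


Birth year: 2007
Current year: 2024
Age = current year - birth year
Age = 2024 - 2007 = 17

17


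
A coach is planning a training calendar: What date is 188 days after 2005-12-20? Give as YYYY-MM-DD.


Start: 2005-12-20
Adding 188 days
Days remaining in December: 11
After December: 177 days still to add
January 2006: 31 days, 146 remaining
February 2006: 28 days, 118 remaining
March 2006: 31 days, 87 remaining
April 2006: 30 days, 57 remaining
Result: 2006-06-26

2006-06-26


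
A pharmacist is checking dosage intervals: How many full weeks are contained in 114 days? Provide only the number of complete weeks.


Total days: 114
Days per week: 7
Division: 114 / 7 = 16 remainder 2
Complete weeks: 16
Remaining days: 2

16


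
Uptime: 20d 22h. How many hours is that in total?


Days: 20
Extra hours: 22
Hours per day: 24
Days to hours: 20 x 24 = 480
Total: 480 + 22 = 502

502


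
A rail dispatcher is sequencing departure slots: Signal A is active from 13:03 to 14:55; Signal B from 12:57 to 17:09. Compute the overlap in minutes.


Interval A: [783, 895] minutes from midnight
Interval B: [777, 1029] minutes from midnight
Overlap start = max(783, 777) = 783
Overlap end = min(895, 1029) = 895
Overlap = 895 - 783 = 112 minutes

112


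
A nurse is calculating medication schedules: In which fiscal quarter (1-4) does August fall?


Month: August (month 8)
Q1: January-March (months 1-3)
Q2: April-June (months 4-6)
Q3: July-September (months 7-9)
Q4: October-December (months 10-12)
Month 8 falls in Q3

3


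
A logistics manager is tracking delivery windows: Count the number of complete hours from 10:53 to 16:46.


Start: 10:53
End: 16:46
Hour difference: 16 - 10 = 6 hours
Minute difference: 46 - 53 = -7 minutes
Total minutes: 353
Complete hours: 353 / 60 = 5 (remainder 53)

5


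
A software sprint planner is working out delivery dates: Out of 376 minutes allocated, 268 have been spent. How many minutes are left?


Total budget: 376 minutes
Time used: 268 minutes
Remaining: 376 - 268 = 108 minutes
Percent used: 71.3%
Percent remaining: 28.7%

108


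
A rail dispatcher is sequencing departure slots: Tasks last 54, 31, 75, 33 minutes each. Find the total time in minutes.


Durations: 54, 31, 75, 33
Running sum: 54
+ 31 = 85
+ 75 = 160
+ 33 = 193
Total duration: 193 minutes
That is 3 hours and 13 minutes

193


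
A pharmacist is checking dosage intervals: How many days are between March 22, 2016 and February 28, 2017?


Start date: 2016-03-22
End date: 2017-02-28
Mar 2016: +10 days
Apr 2016: +30 days
May 2016: +31 days
... (9 more months)
Total: 343 days

343


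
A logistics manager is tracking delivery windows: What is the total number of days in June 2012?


Month: June
Year: 2012
June is a 30-day month
Total: 30 days

30


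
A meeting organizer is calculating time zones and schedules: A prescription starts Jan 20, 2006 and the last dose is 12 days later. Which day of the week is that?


Start: 2006-01-20 (Friday)
Step 1 - find target date: add 12 days
  2006-01-20 + 12 days = 2006-02-01
Step 2 - day of week:
  12 mod 7 = 5
  Friday + 5 days -> Wednesday
Result: Wednesday (2006-02-01)

Wednesday


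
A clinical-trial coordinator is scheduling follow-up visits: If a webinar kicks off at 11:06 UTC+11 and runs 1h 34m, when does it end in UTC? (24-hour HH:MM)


Start: 11:06 in UTC+11
Step 1 - add duration:
  minutes: 6 + 34 = 40
  hours: 11 + 1 + 0 = 12
  end in UTC+11: 12:40
Step 2 - convert UTC+11 -> UTC:
  offset difference: 0 - (11) = -11 hours
  12 + (-11) = 1 -> mod 24 = 1
Result: 01:40 in UTC

01:40


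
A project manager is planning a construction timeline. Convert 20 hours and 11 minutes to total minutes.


Hours: 20
Minutes: 11
Convert hours to minutes: 20 x 60 = 1200
Add remaining minutes: 1200 + 11 = 1211

1211


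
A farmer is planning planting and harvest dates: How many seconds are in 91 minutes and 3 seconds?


Minutes: 91
Seconds: 3
Convert minutes to seconds: 91 x 60 = 5460
Add remaining seconds: 5460 + 3 = 5463

5463


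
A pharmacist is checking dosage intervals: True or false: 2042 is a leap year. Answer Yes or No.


Year: 2042
Divisible by 4? 2042 / 4 = 510.5 -> No
Not divisible by 4, so NOT a leap year

No


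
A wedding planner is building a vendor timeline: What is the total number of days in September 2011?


Month: September
Year: 2011
September is a 30-day month
Total: 30 days

30


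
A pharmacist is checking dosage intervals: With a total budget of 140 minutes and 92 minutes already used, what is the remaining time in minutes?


Total budget: 140 minutes
Time used: 92 minutes
Remaining: 140 - 92 = 48 minutes
Percent used: 65.7%
Percent remaining: 34.3%

48


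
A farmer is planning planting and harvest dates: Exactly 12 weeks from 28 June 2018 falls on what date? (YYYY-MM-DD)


Start: 2018-06-28
Weeks to add: 12
Convert to days: 12 x 7 = 84 days
Add 84 days to 2018-06-28
Result: 2018-09-20

2018-09-20
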